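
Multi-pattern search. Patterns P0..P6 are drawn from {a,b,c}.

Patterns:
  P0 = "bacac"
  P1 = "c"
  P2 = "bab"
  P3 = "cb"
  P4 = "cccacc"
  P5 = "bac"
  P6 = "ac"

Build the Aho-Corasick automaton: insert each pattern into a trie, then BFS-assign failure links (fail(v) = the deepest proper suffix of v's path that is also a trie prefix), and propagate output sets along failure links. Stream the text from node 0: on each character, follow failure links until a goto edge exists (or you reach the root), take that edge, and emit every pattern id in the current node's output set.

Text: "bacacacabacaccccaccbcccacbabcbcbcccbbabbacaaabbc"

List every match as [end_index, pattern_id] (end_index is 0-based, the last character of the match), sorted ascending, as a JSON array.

Build automaton:
Trie (insert patterns):
  0='ε' goto a→14 b→1 c→6
  1='b' goto a→2
  2='ba' goto b→7 c→3
  3='bac' goto a→4  ←P5
  4='baca' goto c→5
  5='bacac' goto ·  ←P0
  6='c' goto b→8 c→9  ←P1
  7='bab' goto ·  ←P2
  8='cb' goto ·  ←P3
  9='cc' goto c→10
  10='ccc' goto a→11
  11='ccca' goto c→12
  12='cccac' goto c→13
  13='cccacc' goto ·  ←P4
  14='a' goto c→15
  15='ac' goto ·  ←P6

Failure links (BFS by depth):
  n1('b'): parent n0 fail=0; on 'b' 0 → fail=0;  out ∅∪∅=∅
  n6('c'): parent n0 fail=0; on 'c' 0 → fail=0;  out {1}∪∅={1}
  n14('a'): parent n0 fail=0; on 'a' 0 → fail=0;  out ∅∪∅=∅
  n2('ba'): parent n1 fail=0; on 'a' 0 → fail=14;  out ∅∪∅=∅
  n8('cb'): parent n6 fail=0; on 'b' 0 → fail=1;  out {3}∪∅={3}
  n9('cc'): parent n6 fail=0; on 'c' 0 → fail=6;  out ∅∪{1}={1}
  n15('ac'): parent n14 fail=0; on 'c' 0 → fail=6;  out {6}∪{1}={1,6}
  n3('bac'): parent n2 fail=14; on 'c' 14 → fail=15;  out {5}∪{1,6}={1,5,6}
  n7('bab'): parent n2 fail=14; on 'b' 14→0 → fail=1;  out {2}∪∅={2}
  n10('ccc'): parent n9 fail=6; on 'c' 6 → fail=9;  out ∅∪{1}={1}
  n4('baca'): parent n3 fail=15; on 'a' 15→6→0 → fail=14;  out ∅∪∅=∅
  n11('ccca'): parent n10 fail=9; on 'a' 9→6→0 → fail=14;  out ∅∪∅=∅
  n5('bacac'): parent n4 fail=14; on 'c' 14 → fail=15;  out {0}∪{1,6}={0,1,6}
  n12('cccac'): parent n11 fail=14; on 'c' 14 → fail=15;  out ∅∪{1,6}={1,6}
  n13('cccacc'): parent n12 fail=15; on 'c' 15→6 → fail=9;  out {4}∪{1}={1,4}

Text stream:
pos 0 'b': at 1
pos 1 'a': at 2
pos 2 'c': at 3  emit P1@[2:2],P5@[0:2],P6@[1:2]
pos 3 'a': at 4
pos 4 'c': at 5  emit P0@[0:4],P1@[4:4],P6@[3:4]
pos 5 'a': at 14 ·f
pos 6 'c': at 15  emit P1@[6:6],P6@[5:6]
pos 7 'a': at 14 ·f
pos 8 'b': at 1 ·f
pos 9 'a': at 2
pos 10 'c': at 3  emit P1@[10:10],P5@[8:10],P6@[9:10]
pos 11 'a': at 4
pos 12 'c': at 5  emit P0@[8:12],P1@[12:12],P6@[11:12]
pos 13 'c': at 9 ·f  emit P1@[13:13]
pos 14 'c': at 10  emit P1@[14:14]
pos 15 'c': at 10 ·f  emit P1@[15:15]
pos 16 'a': at 11
pos 17 'c': at 12  emit P1@[17:17],P6@[16:17]
pos 18 'c': at 13  emit P1@[18:18],P4@[13:18]
pos 19 'b': at 8 ·f  emit P3@[18:19]
pos 20 'c': at 6 ·f  emit P1@[20:20]
pos 21 'c': at 9  emit P1@[21:21]
pos 22 'c': at 10  emit P1@[22:22]
pos 23 'a': at 11
pos 24 'c': at 12  emit P1@[24:24],P6@[23:24]
pos 25 'b': at 8 ·f  emit P3@[24:25]
pos 26 'a': at 2 ·f
pos 27 'b': at 7  emit P2@[25:27]
pos 28 'c': at 6 ·f  emit P1@[28:28]
pos 29 'b': at 8  emit P3@[28:29]
pos 30 'c': at 6 ·f  emit P1@[30:30]
pos 31 'b': at 8  emit P3@[30:31]
pos 32 'c': at 6 ·f  emit P1@[32:32]
pos 33 'c': at 9  emit P1@[33:33]
pos 34 'c': at 10  emit P1@[34:34]
pos 35 'b': at 8 ·f  emit P3@[34:35]
pos 36 'b': at 1 ·f
pos 37 'a': at 2
pos 38 'b': at 7  emit P2@[36:38]
pos 39 'b': at 1 ·f
pos 40 'a': at 2
pos 41 'c': at 3  emit P1@[41:41],P5@[39:41],P6@[40:41]
pos 42 'a': at 4
pos 43 'a': at 14 ·f
pos 44 'a': at 14 ·f
pos 45 'b': at 1 ·f
pos 46 'b': at 1 ·f
pos 47 'c': at 6 ·f  emit P1@[47:47]

All matches (sorted): [[2,1],[2,5],[2,6],[4,0],[4,1],[4,6],[6,1],[6,6],[10,1],[10,5],[10,6],[12,0],[12,1],[12,6],[13,1],[14,1],[15,1],[17,1],[17,6],[18,1],[18,4],[19,3],[20,1],[21,1],[22,1],[24,1],[24,6],[25,3],[27,2],[28,1],[29,3],[30,1],[31,3],[32,1],[33,1],[34,1],[35,3],[38,2],[41,1],[41,5],[41,6],[47,1]]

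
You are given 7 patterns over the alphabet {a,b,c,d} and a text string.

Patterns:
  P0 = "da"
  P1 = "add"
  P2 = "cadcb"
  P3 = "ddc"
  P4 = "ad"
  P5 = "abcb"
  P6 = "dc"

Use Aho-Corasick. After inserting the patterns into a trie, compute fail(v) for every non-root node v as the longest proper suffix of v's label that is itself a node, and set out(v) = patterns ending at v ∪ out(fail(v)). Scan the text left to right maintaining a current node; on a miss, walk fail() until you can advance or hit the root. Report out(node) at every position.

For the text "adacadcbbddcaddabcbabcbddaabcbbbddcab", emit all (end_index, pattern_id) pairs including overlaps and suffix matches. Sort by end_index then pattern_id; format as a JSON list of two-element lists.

Build:
Trie nodes:
  0='ε' goto a→3 c→6 d→1
  1='d' goto a→2 c→16 d→11
  2='da' goto ·  ←P0
  3='a' goto b→13 d→4
  4='ad' goto d→5  ←P4
  5='add' goto ·  ←P1
  6='c' goto a→7
  7='ca' goto d→8
  8='cad' goto c→9
  9='cadc' goto b→10
  10='cadcb' goto ·  ←P2
  11='dd' goto c→12
  12='ddc' goto ·  ←P3
  13='ab' goto c→14
  14='abc' goto b→15
  15='abcb' goto ·  ←P5
  16='dc' goto ·  ←P6

Failure links (BFS by depth):
  n1('d'): parent n0 fail=0; on 'd' 0 → fail=0;  out ∅∪∅=∅
  n3('a'): parent n0 fail=0; on 'a' 0 → fail=0;  out ∅∪∅=∅
  n6('c'): parent n0 fail=0; on 'c' 0 → fail=0;  out ∅∪∅=∅
  n2('da'): parent n1 fail=0; on 'a' 0 → fail=3;  out {0}∪∅={0}
  n4('ad'): parent n3 fail=0; on 'd' 0 → fail=1;  out {4}∪∅={4}
  n7('ca'): parent n6 fail=0; on 'a' 0 → fail=3;  out ∅∪∅=∅
  n11('dd'): parent n1 fail=0; on 'd' 0 → fail=1;  out ∅∪∅=∅
  n13('ab'): parent n3 fail=0; on 'b' 0 → fail=0;  out ∅∪∅=∅
  n16('dc'): parent n1 fail=0; on 'c' 0 → fail=6;  out {6}∪∅={6}
  n5('add'): parent n4 fail=1; on 'd' 1 → fail=11;  out {1}∪∅={1}
  n8('cad'): parent n7 fail=3; on 'd' 3 → fail=4;  out ∅∪{4}={4}
  n12('ddc'): parent n11 fail=1; on 'c' 1 → fail=16;  out {3}∪{6}={3,6}
  n14('abc'): parent n13 fail=0; on 'c' 0 → fail=6;  out ∅∪∅=∅
  n9('cadc'): parent n8 fail=4; on 'c' 4→1 → fail=16;  out ∅∪{6}={6}
  n15('abcb'): parent n14 fail=6; on 'b' 6→0 → fail=0;  out {5}∪∅={5}
  n10('cadcb'): parent n9 fail=16; on 'b' 16→6→0 → fail=0;  out {2}∪∅={2}

Text stream:
pos 0 'a': at 3
pos 1 'd': at 4  emit P4@[0:1]
pos 2 'a': at 2 (via fail)  emit P0@[1:2]
pos 3 'c': at 6 (via fail)
pos 4 'a': at 7
pos 5 'd': at 8  emit P4@[4:5]
pos 6 'c': at 9  emit P6@[5:6]
pos 7 'b': at 10  emit P2@[3:7]
pos 8 'b': at 0 (via fail)
pos 9 'd': at 1
pos 10 'd': at 11
pos 11 'c': at 12  emit P3@[9:11],P6@[10:11]
pos 12 'a': at 7 (via fail)
pos 13 'd': at 8  emit P4@[12:13]
pos 14 'd': at 5 (via fail)  emit P1@[12:14]
pos 15 'a': at 2 (via fail)  emit P0@[14:15]
pos 16 'b': at 13 (via fail)
pos 17 'c': at 14
pos 18 'b': at 15  emit P5@[15:18]
pos 19 'a': at 3 (via fail)
pos 20 'b': at 13
pos 21 'c': at 14
pos 22 'b': at 15  emit P5@[19:22]
pos 23 'd': at 1 (via fail)
pos 24 'd': at 11
pos 25 'a': at 2 (via fail)  emit P0@[24:25]
pos 26 'a': at 3 (via fail)
pos 27 'b': at 13
pos 28 'c': at 14
pos 29 'b': at 15  emit P5@[26:29]
pos 30 'b': at 0 (via fail)
pos 31 'b': at 0
pos 32 'd': at 1
pos 33 'd': at 11
pos 34 'c': at 12  emit P3@[32:34],P6@[33:34]
pos 35 'a': at 7 (via fail)
pos 36 'b': at 13 (via fail)

All matches (sorted): [[1,4],[2,0],[5,4],[6,6],[7,2],[11,3],[11,6],[13,4],[14,1],[15,0],[18,5],[22,5],[25,0],[29,5],[34,3],[34,6]]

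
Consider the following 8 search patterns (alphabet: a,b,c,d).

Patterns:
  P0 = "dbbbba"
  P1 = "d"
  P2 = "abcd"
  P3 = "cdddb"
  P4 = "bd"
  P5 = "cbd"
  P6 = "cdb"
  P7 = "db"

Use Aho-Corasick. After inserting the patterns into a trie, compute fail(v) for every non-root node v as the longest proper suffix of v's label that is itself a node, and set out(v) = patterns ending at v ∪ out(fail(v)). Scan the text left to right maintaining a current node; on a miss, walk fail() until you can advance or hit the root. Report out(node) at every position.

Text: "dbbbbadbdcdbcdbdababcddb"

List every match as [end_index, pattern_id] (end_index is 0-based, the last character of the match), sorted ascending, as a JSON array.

Build automaton:
Trie nodes:
  n0 'ε': a→7 b→16 c→11 d→1
  n1 'd': b→2  ←P1
  n2 'db': b→3  ←P7
  n3 'dbb': b→4
  n4 'dbbb': b→5
  n5 'dbbbb': a→6
  n6 'dbbbba': ·  ←P0
  n7 'a': b→8
  n8 'ab': c→9
  n9 'abc': d→10
  n10 'abcd': ·  ←P2
  n11 'c': b→18 d→12
  n12 'cd': b→20 d→13
  n13 'cdd': d→14
  n14 'cddd': b→15
  n15 'cdddb': ·  ←P3
  n16 'b': d→17
  n17 'bd': ·  ←P4
  n18 'cb': d→19
  n19 'cbd': ·  ←P5
  n20 'cdb': ·  ←P6

Failure links (BFS by depth):
  fail(1) 'd': from fail(0)=0 chase 'd': 0 ⇒ 0;  out={1}∪out(0)={1}
  fail(7) 'a': from fail(0)=0 chase 'a': 0 ⇒ 0;  out=∅∪out(0)=∅
  fail(11) 'c': from fail(0)=0 chase 'c': 0 ⇒ 0;  out=∅∪out(0)=∅
  fail(16) 'b': from fail(0)=0 chase 'b': 0 ⇒ 0;  out=∅∪out(0)=∅
  fail(2) 'db': from fail(1)=0 chase 'b': 0 ⇒ 16;  out={7}∪out(16)={7}
  fail(8) 'ab': from fail(7)=0 chase 'b': 0 ⇒ 16;  out=∅∪out(16)=∅
  fail(12) 'cd': from fail(11)=0 chase 'd': 0 ⇒ 1;  out=∅∪out(1)={1}
  fail(17) 'bd': from fail(16)=0 chase 'd': 0 ⇒ 1;  out={4}∪out(1)={1,4}
  fail(18) 'cb': from fail(11)=0 chase 'b': 0 ⇒ 16;  out=∅∪out(16)=∅
  fail(3) 'dbb': from fail(2)=16 chase 'b': 16→0 ⇒ 16;  out=∅∪out(16)=∅
  fail(9) 'abc': from fail(8)=16 chase 'c': 16→0 ⇒ 11;  out=∅∪out(11)=∅
  fail(13) 'cdd': from fail(12)=1 chase 'd': 1→0 ⇒ 1;  out=∅∪out(1)={1}
  fail(19) 'cbd': from fail(18)=16 chase 'd': 16 ⇒ 17;  out={5}∪out(17)={1,4,5}
  fail(20) 'cdb': from fail(12)=1 chase 'b': 1 ⇒ 2;  out={6}∪out(2)={6,7}
  fail(4) 'dbbb': from fail(3)=16 chase 'b': 16→0 ⇒ 16;  out=∅∪out(16)=∅
  fail(10) 'abcd': from fail(9)=11 chase 'd': 11 ⇒ 12;  out={2}∪out(12)={1,2}
  fail(14) 'cddd': from fail(13)=1 chase 'd': 1→0 ⇒ 1;  out=∅∪out(1)={1}
  fail(5) 'dbbbb': from fail(4)=16 chase 'b': 16→0 ⇒ 16;  out=∅∪out(16)=∅
  fail(15) 'cdddb': from fail(14)=1 chase 'b': 1 ⇒ 2;  out={3}∪out(2)={3,7}
  fail(6) 'dbbbba': from fail(5)=16 chase 'a': 16→0 ⇒ 7;  out={0}∪out(7)={0}

Scan:
[0] read 'd'  n0⇒n1  → match P1@[0:0]
[1] read 'b'  n1⇒n2  → match P7@[0:1]
[2] read 'b'  n2⇒n3
[3] read 'b'  n3⇒n4
[4] read 'b'  n4⇒n5
[5] read 'a'  n5⇒n6  → match P0@[0:5]
[6] read 'd'  n6⇒n1 (fail-walked)  → match P1@[6:6]
[7] read 'b'  n1⇒n2  → match P7@[6:7]
[8] read 'd'  n2⇒n17 (fail-walked)  → match P1@[8:8],P4@[7:8]
[9] read 'c'  n17⇒n11 (fail-walked)
[10] read 'd'  n11⇒n12  → match P1@[10:10]
[11] read 'b'  n12⇒n20  → match P6@[9:11],P7@[10:11]
[12] read 'c'  n20⇒n11 (fail-walked)
[13] read 'd'  n11⇒n12  → match P1@[13:13]
[14] read 'b'  n12⇒n20  → match P6@[12:14],P7@[13:14]
[15] read 'd'  n20⇒n17 (fail-walked)  → match P1@[15:15],P4@[14:15]
[16] read 'a'  n17⇒n7 (fail-walked)
[17] read 'b'  n7⇒n8
[18] read 'a'  n8⇒n7 (fail-walked)
[19] read 'b'  n7⇒n8
[20] read 'c'  n8⇒n9
[21] read 'd'  n9⇒n10  → match P1@[21:21],P2@[18:21]
[22] read 'd'  n10⇒n13 (fail-walked)  → match P1@[22:22]
[23] read 'b'  n13⇒n2 (fail-walked)  → match P7@[22:23]

All matches (sorted): [[0,1],[1,7],[5,0],[6,1],[7,7],[8,1],[8,4],[10,1],[11,6],[11,7],[13,1],[14,6],[14,7],[15,1],[15,4],[21,1],[21,2],[22,1],[23,7]]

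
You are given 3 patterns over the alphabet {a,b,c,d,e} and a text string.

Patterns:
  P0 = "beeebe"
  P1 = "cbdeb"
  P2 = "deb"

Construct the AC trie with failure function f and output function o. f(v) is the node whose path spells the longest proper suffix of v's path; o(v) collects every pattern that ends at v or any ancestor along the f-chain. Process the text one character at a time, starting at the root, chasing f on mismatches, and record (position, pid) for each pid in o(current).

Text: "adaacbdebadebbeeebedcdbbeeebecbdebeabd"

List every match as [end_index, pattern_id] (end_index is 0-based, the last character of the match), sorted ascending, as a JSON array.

Build:
Trie nodes:
  0='ε' goto b→1 c→7 d→12
  1='b' goto e→2
  2='be' goto e→3
  3='bee' goto e→4
  4='beee' goto b→5
  5='beeeb' goto e→6
  6='beeebe' goto ·  ←P0
  7='c' goto b→8
  8='cb' goto d→9
  9='cbd' goto e→10
  10='cbde' goto b→11
  11='cbdeb' goto ·  ←P1
  12='d' goto e→13
  13='de' goto b→14
  14='deb' goto ·  ←P2

BFS fail/out derivation:
  fail(1) 'b': from fail(0)=0 chase 'b': 0 ⇒ 0;  out=∅∪out(0)=∅
  fail(7) 'c': from fail(0)=0 chase 'c': 0 ⇒ 0;  out=∅∪out(0)=∅
  fail(12) 'd': from fail(0)=0 chase 'd': 0 ⇒ 0;  out=∅∪out(0)=∅
  fail(2) 'be': from fail(1)=0 chase 'e': 0 ⇒ 0;  out=∅∪out(0)=∅
  fail(8) 'cb': from fail(7)=0 chase 'b': 0 ⇒ 1;  out=∅∪out(1)=∅
  fail(13) 'de': from fail(12)=0 chase 'e': 0 ⇒ 0;  out=∅∪out(0)=∅
  fail(3) 'bee': from fail(2)=0 chase 'e': 0 ⇒ 0;  out=∅∪out(0)=∅
  fail(9) 'cbd': from fail(8)=1 chase 'd': 1→0 ⇒ 12;  out=∅∪out(12)=∅
  fail(14) 'deb': from fail(13)=0 chase 'b': 0 ⇒ 1;  out={2}∪out(1)={2}
  fail(4) 'beee': from fail(3)=0 chase 'e': 0 ⇒ 0;  out=∅∪out(0)=∅
  fail(10) 'cbde': from fail(9)=12 chase 'e': 12 ⇒ 13;  out=∅∪out(13)=∅
  fail(5) 'beeeb': from fail(4)=0 chase 'b': 0 ⇒ 1;  out=∅∪out(1)=∅
  fail(11) 'cbdeb': from fail(10)=13 chase 'b': 13 ⇒ 14;  out={1}∪out(14)={1,2}
  fail(6) 'beeebe': from fail(5)=1 chase 'e': 1 ⇒ 2;  out={0}∪out(2)={0}

Text stream:
pos 0 'a': at 0
pos 1 'd': at 12
pos 2 'a': at 0 (via fail)
pos 3 'a': at 0
pos 4 'c': at 7
pos 5 'b': at 8
pos 6 'd': at 9
pos 7 'e': at 10
pos 8 'b': at 11  emit P1@[4:8],P2@[6:8]
pos 9 'a': at 0 (via fail)
pos 10 'd': at 12
pos 11 'e': at 13
pos 12 'b': at 14  emit P2@[10:12]
pos 13 'b': at 1 (via fail)
pos 14 'e': at 2
pos 15 'e': at 3
pos 16 'e': at 4
pos 17 'b': at 5
pos 18 'e': at 6  emit P0@[13:18]
pos 19 'd': at 12 (via fail)
pos 20 'c': at 7 (via fail)
pos 21 'd': at 12 (via fail)
pos 22 'b': at 1 (via fail)
pos 23 'b': at 1 (via fail)
pos 24 'e': at 2
pos 25 'e': at 3
pos 26 'e': at 4
pos 27 'b': at 5
pos 28 'e': at 6  emit P0@[23:28]
pos 29 'c': at 7 (via fail)
pos 30 'b': at 8
pos 31 'd': at 9
pos 32 'e': at 10
pos 33 'b': at 11  emit P1@[29:33],P2@[31:33]
pos 34 'e': at 2 (via fail)
pos 35 'a': at 0 (via fail)
pos 36 'b': at 1
pos 37 'd': at 12 (via fail)

All matches (sorted): [[8,1],[8,2],[12,2],[18,0],[28,0],[33,1],[33,2]]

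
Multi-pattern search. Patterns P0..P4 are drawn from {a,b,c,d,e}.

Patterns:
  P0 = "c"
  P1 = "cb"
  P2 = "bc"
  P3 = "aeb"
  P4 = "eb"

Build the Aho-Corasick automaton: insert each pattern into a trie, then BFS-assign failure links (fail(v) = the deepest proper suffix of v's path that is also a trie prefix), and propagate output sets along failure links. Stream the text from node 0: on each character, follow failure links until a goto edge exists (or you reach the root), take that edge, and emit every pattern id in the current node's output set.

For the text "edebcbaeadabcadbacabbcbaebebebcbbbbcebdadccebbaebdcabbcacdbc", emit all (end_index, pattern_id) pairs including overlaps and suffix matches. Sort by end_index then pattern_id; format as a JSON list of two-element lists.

Construct AC machine:
Trie (insert patterns):
  n0 'ε': a→5 b→3 c→1 e→8
  n1 'c': b→2  [P0 ends]
  n2 'cb': ·  [P1 ends]
  n3 'b': c→4
  n4 'bc': ·  [P2 ends]
  n5 'a': e→6
  n6 'ae': b→7
  n7 'aeb': ·  [P3 ends]
  n8 'e': b→9
  n9 'eb': ·  [P4 ends]

BFS fail/out derivation:
  fail(1) 'c': from fail(0)=0 chase 'c': 0 ⇒ 0;  out={0}∪out(0)={0}
  fail(3) 'b': from fail(0)=0 chase 'b': 0 ⇒ 0;  out=∅∪out(0)=∅
  fail(5) 'a': from fail(0)=0 chase 'a': 0 ⇒ 0;  out=∅∪out(0)=∅
  fail(8) 'e': from fail(0)=0 chase 'e': 0 ⇒ 0;  out=∅∪out(0)=∅
  fail(2) 'cb': from fail(1)=0 chase 'b': 0 ⇒ 3;  out={1}∪out(3)={1}
  fail(4) 'bc': from fail(3)=0 chase 'c': 0 ⇒ 1;  out={2}∪out(1)={0,2}
  fail(6) 'ae': from fail(5)=0 chase 'e': 0 ⇒ 8;  out=∅∪out(8)=∅
  fail(9) 'eb': from fail(8)=0 chase 'b': 0 ⇒ 3;  out={4}∪out(3)={4}
  fail(7) 'aeb': from fail(6)=8 chase 'b': 8 ⇒ 9;  out={3}∪out(9)={3,4}

Scan:
i=0 'e': node 0→8
i=1 'd': node 8→0 (fail-walked)
i=2 'e': node 0→8
i=3 'b': node 8→9  ** P4@[2:3]
i=4 'c': node 9→4 (fail-walked)  ** P0@[4:4],P2@[3:4]
i=5 'b': node 4→2 (fail-walked)  ** P1@[4:5]
i=6 'a': node 2→5 (fail-walked)
i=7 'e': node 5→6
i=8 'a': node 6→5 (fail-walked)
i=9 'd': node 5→0 (fail-walked)
i=10 'a': node 0→5
i=11 'b': node 5→3 (fail-walked)
i=12 'c': node 3→4  ** P0@[12:12],P2@[11:12]
i=13 'a': node 4→5 (fail-walked)
i=14 'd': node 5→0 (fail-walked)
i=15 'b': node 0→3
i=16 'a': node 3→5 (fail-walked)
i=17 'c': node 5→1 (fail-walked)  ** P0@[17:17]
i=18 'a': node 1→5 (fail-walked)
i=19 'b': node 5→3 (fail-walked)
i=20 'b': node 3→3 (fail-walked)
i=21 'c': node 3→4  ** P0@[21:21],P2@[20:21]
i=22 'b': node 4→2 (fail-walked)  ** P1@[21:22]
i=23 'a': node 2→5 (fail-walked)
i=24 'e': node 5→6
i=25 'b': node 6→7  ** P3@[23:25],P4@[24:25]
i=26 'e': node 7→8 (fail-walked)
i=27 'b': node 8→9  ** P4@[26:27]
i=28 'e': node 9→8 (fail-walked)
i=29 'b': node 8→9  ** P4@[28:29]
i=30 'c': node 9→4 (fail-walked)  ** P0@[30:30],P2@[29:30]
i=31 'b': node 4→2 (fail-walked)  ** P1@[30:31]
i=32 'b': node 2→3 (fail-walked)
i=33 'b': node 3→3 (fail-walked)
i=34 'b': node 3→3 (fail-walked)
i=35 'c': node 3→4  ** P0@[35:35],P2@[34:35]
i=36 'e': node 4→8 (fail-walked)
i=37 'b': node 8→9  ** P4@[36:37]
i=38 'd': node 9→0 (fail-walked)
i=39 'a': node 0→5
i=40 'd': node 5→0 (fail-walked)
i=41 'c': node 0→1  ** P0@[41:41]
i=42 'c': node 1→1 (fail-walked)  ** P0@[42:42]
i=43 'e': node 1→8 (fail-walked)
i=44 'b': node 8→9  ** P4@[43:44]
i=45 'b': node 9→3 (fail-walked)
i=46 'a': node 3→5 (fail-walked)
i=47 'e': node 5→6
i=48 'b': node 6→7  ** P3@[46:48],P4@[47:48]
i=49 'd': node 7→0 (fail-walked)
i=50 'c': node 0→1  ** P0@[50:50]
i=51 'a': node 1→5 (fail-walked)
i=52 'b': node 5→3 (fail-walked)
i=53 'b': node 3→3 (fail-walked)
i=54 'c': node 3→4  ** P0@[54:54],P2@[53:54]
i=55 'a': node 4→5 (fail-walked)
i=56 'c': node 5→1 (fail-walked)  ** P0@[56:56]
i=57 'd': node 1→0 (fail-walked)
i=58 'b': node 0→3
i=59 'c': node 3→4  ** P0@[59:59],P2@[58:59]

Matches: [[3,4],[4,0],[4,2],[5,1],[12,0],[12,2],[17,0],[21,0],[21,2],[22,1],[25,3],[25,4],[27,4],[29,4],[30,0],[30,2],[31,1],[35,0],[35,2],[37,4],[41,0],[42,0],[44,4],[48,3],[48,4],[50,0],[54,0],[54,2],[56,0],[59,0],[59,2]]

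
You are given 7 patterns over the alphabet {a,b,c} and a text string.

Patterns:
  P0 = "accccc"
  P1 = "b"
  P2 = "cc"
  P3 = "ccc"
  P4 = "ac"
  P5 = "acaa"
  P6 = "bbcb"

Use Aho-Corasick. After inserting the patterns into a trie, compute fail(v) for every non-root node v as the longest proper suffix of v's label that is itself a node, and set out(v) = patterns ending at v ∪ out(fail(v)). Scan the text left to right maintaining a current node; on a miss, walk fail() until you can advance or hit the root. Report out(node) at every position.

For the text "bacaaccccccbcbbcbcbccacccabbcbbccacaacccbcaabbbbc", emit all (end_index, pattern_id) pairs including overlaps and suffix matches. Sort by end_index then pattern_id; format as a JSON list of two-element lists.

Build:
Trie (insert patterns):
  0='ε' goto a→1 b→7 c→8
  1='a' goto c→2
  2='ac' goto a→11 c→3  ←P4
  3='acc' goto c→4
  4='accc' goto c→5
  5='acccc' goto c→6
  6='accccc' goto ·  ←P0
  7='b' goto b→13  ←P1
  8='c' goto c→9
  9='cc' goto c→10  ←P2
  10='ccc' goto ·  ←P3
  11='aca' goto a→12
  12='acaa' goto ·  ←P5
  13='bb' goto c→14
  14='bbc' goto b→15
  15='bbcb' goto ·  ←P6

Failure links (BFS by depth):
  fail(1) 'a': from fail(0)=0 chase 'a': 0 ⇒ 0;  out=∅∪out(0)=∅
  fail(7) 'b': from fail(0)=0 chase 'b': 0 ⇒ 0;  out={1}∪out(0)={1}
  fail(8) 'c': from fail(0)=0 chase 'c': 0 ⇒ 0;  out=∅∪out(0)=∅
  fail(2) 'ac': from fail(1)=0 chase 'c': 0 ⇒ 8;  out={4}∪out(8)={4}
  fail(9) 'cc': from fail(8)=0 chase 'c': 0 ⇒ 8;  out={2}∪out(8)={2}
  fail(13) 'bb': from fail(7)=0 chase 'b': 0 ⇒ 7;  out=∅∪out(7)={1}
  fail(3) 'acc': from fail(2)=8 chase 'c': 8 ⇒ 9;  out=∅∪out(9)={2}
  fail(10) 'ccc': from fail(9)=8 chase 'c': 8 ⇒ 9;  out={3}∪out(9)={2,3}
  fail(11) 'aca': from fail(2)=8 chase 'a': 8→0 ⇒ 1;  out=∅∪out(1)=∅
  fail(14) 'bbc': from fail(13)=7 chase 'c': 7→0 ⇒ 8;  out=∅∪out(8)=∅
  fail(4) 'accc': from fail(3)=9 chase 'c': 9 ⇒ 10;  out=∅∪out(10)={2,3}
  fail(12) 'acaa': from fail(11)=1 chase 'a': 1→0 ⇒ 1;  out={5}∪out(1)={5}
  fail(15) 'bbcb': from fail(14)=8 chase 'b': 8→0 ⇒ 7;  out={6}∪out(7)={1,6}
  fail(5) 'acccc': from fail(4)=10 chase 'c': 10→9 ⇒ 10;  out=∅∪out(10)={2,3}
  fail(6) 'accccc': from fail(5)=10 chase 'c': 10→9 ⇒ 10;  out={0}∪out(10)={0,2,3}

Run:
pos 0 'b': at 7  → match P1@[0:0]
pos 1 'a': at 1 ·f
pos 2 'c': at 2  → match P4@[1:2]
pos 3 'a': at 11
pos 4 'a': at 12  → match P5@[1:4]
pos 5 'c': at 2 ·f  → match P4@[4:5]
pos 6 'c': at 3  → match P2@[5:6]
pos 7 'c': at 4  → match P2@[6:7],P3@[5:7]
pos 8 'c': at 5  → match P2@[7:8],P3@[6:8]
pos 9 'c': at 6  → match P0@[4:9],P2@[8:9],P3@[7:9]
pos 10 'c': at 10 ·f  → match P2@[9:10],P3@[8:10]
pos 11 'b': at 7 ·f  → match P1@[11:11]
pos 12 'c': at 8 ·f
pos 13 'b': at 7 ·f  → match P1@[13:13]
pos 14 'b': at 13  → match P1@[14:14]
pos 15 'c': at 14
pos 16 'b': at 15  → match P1@[16:16],P6@[13:16]
pos 17 'c': at 8 ·f
pos 18 'b': at 7 ·f  → match P1@[18:18]
pos 19 'c': at 8 ·f
pos 20 'c': at 9  → match P2@[19:20]
pos 21 'a': at 1 ·f
pos 22 'c': at 2  → match P4@[21:22]
pos 23 'c': at 3  → match P2@[22:23]
pos 24 'c': at 4  → match P2@[23:24],P3@[22:24]
pos 25 'a': at 1 ·f
pos 26 'b': at 7 ·f  → match P1@[26:26]
pos 27 'b': at 13  → match P1@[27:27]
pos 28 'c': at 14
pos 29 'b': at 15  → match P1@[29:29],P6@[26:29]
pos 30 'b': at 13 ·f  → match P1@[30:30]
pos 31 'c': at 14
pos 32 'c': at 9 ·f  → match P2@[31:32]
pos 33 'a': at 1 ·f
pos 34 'c': at 2  → match P4@[33:34]
pos 35 'a': at 11
pos 36 'a': at 12  → match P5@[33:36]
pos 37 'c': at 2 ·f  → match P4@[36:37]
pos 38 'c': at 3  → match P2@[37:38]
pos 39 'c': at 4  → match P2@[38:39],P3@[37:39]
pos 40 'b': at 7 ·f  → match P1@[40:40]
pos 41 'c': at 8 ·f
pos 42 'a': at 1 ·f
pos 43 'a': at 1 ·f
pos 44 'b': at 7 ·f  → match P1@[44:44]
pos 45 'b': at 13  → match P1@[45:45]
pos 46 'b': at 13 ·f  → match P1@[46:46]
pos 47 'b': at 13 ·f  → match P1@[47:47]
pos 48 'c': at 14

Matches: [[0,1],[2,4],[4,5],[5,4],[6,2],[7,2],[7,3],[8,2],[8,3],[9,0],[9,2],[9,3],[10,2],[10,3],[11,1],[13,1],[14,1],[16,1],[16,6],[18,1],[20,2],[22,4],[23,2],[24,2],[24,3],[26,1],[27,1],[29,1],[29,6],[30,1],[32,2],[34,4],[36,5],[37,4],[38,2],[39,2],[39,3],[40,1],[44,1],[45,1],[46,1],[47,1]]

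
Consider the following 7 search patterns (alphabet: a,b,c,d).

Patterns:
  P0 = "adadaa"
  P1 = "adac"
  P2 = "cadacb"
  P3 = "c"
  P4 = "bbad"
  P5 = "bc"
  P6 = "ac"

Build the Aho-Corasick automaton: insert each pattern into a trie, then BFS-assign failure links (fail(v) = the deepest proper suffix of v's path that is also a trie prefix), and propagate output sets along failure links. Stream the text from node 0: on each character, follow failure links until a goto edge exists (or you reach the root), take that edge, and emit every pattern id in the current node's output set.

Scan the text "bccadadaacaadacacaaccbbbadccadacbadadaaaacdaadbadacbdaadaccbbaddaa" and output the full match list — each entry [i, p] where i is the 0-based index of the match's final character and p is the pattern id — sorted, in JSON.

Build:
Trie nodes:
  0='ε' goto a→1 b→14 c→8
  1='a' goto c→19 d→2
  2='ad' goto a→3
  3='ada' goto c→7 d→4
  4='adad' goto a→5
  5='adada' goto a→6
  6='adadaa' goto ·  ←P0
  7='adac' goto ·  ←P1
  8='c' goto a→9  ←P3
  9='ca' goto d→10
  10='cad' goto a→11
  11='cada' goto c→12
  12='cadac' goto b→13
  13='cadacb' goto ·  ←P2
  14='b' goto b→15 c→18
  15='bb' goto a→16
  16='bba' goto d→17
  17='bbad' goto ·  ←P4
  18='bc' goto ·  ←P5
  19='ac' goto ·  ←P6

BFS fail/out derivation:
  fail(1) 'a': from fail(0)=0 chase 'a': 0 ⇒ 0;  out=∅∪out(0)=∅
  fail(8) 'c': from fail(0)=0 chase 'c': 0 ⇒ 0;  out={3}∪out(0)={3}
  fail(14) 'b': from fail(0)=0 chase 'b': 0 ⇒ 0;  out=∅∪out(0)=∅
  fail(2) 'ad': from fail(1)=0 chase 'd': 0 ⇒ 0;  out=∅∪out(0)=∅
  fail(9) 'ca': from fail(8)=0 chase 'a': 0 ⇒ 1;  out=∅∪out(1)=∅
  fail(15) 'bb': from fail(14)=0 chase 'b': 0 ⇒ 14;  out=∅∪out(14)=∅
  fail(18) 'bc': from fail(14)=0 chase 'c': 0 ⇒ 8;  out={5}∪out(8)={3,5}
  fail(19) 'ac': from fail(1)=0 chase 'c': 0 ⇒ 8;  out={6}∪out(8)={3,6}
  fail(3) 'ada': from fail(2)=0 chase 'a': 0 ⇒ 1;  out=∅∪out(1)=∅
  fail(10) 'cad': from fail(9)=1 chase 'd': 1 ⇒ 2;  out=∅∪out(2)=∅
  fail(16) 'bba': from fail(15)=14 chase 'a': 14→0 ⇒ 1;  out=∅∪out(1)=∅
  fail(4) 'adad': from fail(3)=1 chase 'd': 1 ⇒ 2;  out=∅∪out(2)=∅
  fail(7) 'adac': from fail(3)=1 chase 'c': 1 ⇒ 19;  out={1}∪out(19)={1,3,6}
  fail(11) 'cada': from fail(10)=2 chase 'a': 2 ⇒ 3;  out=∅∪out(3)=∅
  fail(17) 'bbad': from fail(16)=1 chase 'd': 1 ⇒ 2;  out={4}∪out(2)={4}
  fail(5) 'adada': from fail(4)=2 chase 'a': 2 ⇒ 3;  out=∅∪out(3)=∅
  fail(12) 'cadac': from fail(11)=3 chase 'c': 3 ⇒ 7;  out=∅∪out(7)={1,3,6}
  fail(6) 'adadaa': from fail(5)=3 chase 'a': 3→1→0 ⇒ 1;  out={0}∪out(1)={0}
  fail(13) 'cadacb': from fail(12)=7 chase 'b': 7→19→8→0 ⇒ 14;  out={2}∪out(14)={2}

Scan:
i=0 'b': node 0→14
i=1 'c': node 14→18  → match P3@[1:1],P5@[0:1]
i=2 'c': node 18→8 (via fail)  → match P3@[2:2]
i=3 'a': node 8→9
i=4 'd': node 9→10
i=5 'a': node 10→11
i=6 'd': node 11→4 (via fail)
i=7 'a': node 4→5
i=8 'a': node 5→6  → match P0@[3:8]
i=9 'c': node 6→19 (via fail)  → match P3@[9:9],P6@[8:9]
i=10 'a': node 19→9 (via fail)
i=11 'a': node 9→1 (via fail)
i=12 'd': node 1→2
i=13 'a': node 2→3
i=14 'c': node 3→7  → match P1@[11:14],P3@[14:14],P6@[13:14]
i=15 'a': node 7→9 (via fail)
i=16 'c': node 9→19 (via fail)  → match P3@[16:16],P6@[15:16]
i=17 'a': node 19→9 (via fail)
i=18 'a': node 9→1 (via fail)
i=19 'c': node 1→19  → match P3@[19:19],P6@[18:19]
i=20 'c': node 19→8 (via fail)  → match P3@[20:20]
i=21 'b': node 8→14 (via fail)
i=22 'b': node 14→15
i=23 'b': node 15→15 (via fail)
i=24 'a': node 15→16
i=25 'd': node 16→17  → match P4@[22:25]
i=26 'c': node 17→8 (via fail)  → match P3@[26:26]
i=27 'c': node 8→8 (via fail)  → match P3@[27:27]
i=28 'a': node 8→9
i=29 'd': node 9→10
i=30 'a': node 10→11
i=31 'c': node 11→12  → match P1@[28:31],P3@[31:31],P6@[30:31]
i=32 'b': node 12→13  → match P2@[27:32]
i=33 'a': node 13→1 (via fail)
i=34 'd': node 1→2
i=35 'a': node 2→3
i=36 'd': node 3→4
i=37 'a': node 4→5
i=38 'a': node 5→6  → match P0@[33:38]
i=39 'a': node 6→1 (via fail)
i=40 'a': node 1→1 (via fail)
i=41 'c': node 1→19  → match P3@[41:41],P6@[40:41]
i=42 'd': node 19→0 (via fail)
i=43 'a': node 0→1
i=44 'a': node 1→1 (via fail)
i=45 'd': node 1→2
i=46 'b': node 2→14 (via fail)
i=47 'a': node 14→1 (via fail)
i=48 'd': node 1→2
i=49 'a': node 2→3
i=50 'c': node 3→7  → match P1@[47:50],P3@[50:50],P6@[49:50]
i=51 'b': node 7→14 (via fail)
i=52 'd': node 14→0 (via fail)
i=53 'a': node 0→1
i=54 'a': node 1→1 (via fail)
i=55 'd': node 1→2
i=56 'a': node 2→3
i=57 'c': node 3→7  → match P1@[54:57],P3@[57:57],P6@[56:57]
i=58 'c': node 7→8 (via fail)  → match P3@[58:58]
i=59 'b': node 8→14 (via fail)
i=60 'b': node 14→15
i=61 'a': node 15→16
i=62 'd': node 16→17  → match P4@[59:62]
i=63 'd': node 17→0 (via fail)
i=64 'a': node 0→1
i=65 'a': node 1→1 (via fail)

Result: [[1,3],[1,5],[2,3],[8,0],[9,3],[9,6],[14,1],[14,3],[14,6],[16,3],[16,6],[19,3],[19,6],[20,3],[25,4],[26,3],[27,3],[31,1],[31,3],[31,6],[32,2],[38,0],[41,3],[41,6],[50,1],[50,3],[50,6],[57,1],[57,3],[57,6],[58,3],[62,4]]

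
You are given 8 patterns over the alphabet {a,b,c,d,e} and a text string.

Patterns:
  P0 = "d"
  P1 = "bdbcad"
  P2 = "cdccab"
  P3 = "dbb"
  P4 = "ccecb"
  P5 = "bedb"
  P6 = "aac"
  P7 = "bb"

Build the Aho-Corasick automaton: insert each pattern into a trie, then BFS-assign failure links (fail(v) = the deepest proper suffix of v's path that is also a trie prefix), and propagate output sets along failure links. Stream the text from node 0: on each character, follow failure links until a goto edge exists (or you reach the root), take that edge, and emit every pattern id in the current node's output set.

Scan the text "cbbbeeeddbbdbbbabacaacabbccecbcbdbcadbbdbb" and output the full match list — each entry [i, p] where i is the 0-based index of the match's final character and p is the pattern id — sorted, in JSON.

Build automaton:
Trie nodes:
  0='ε' goto a→23 b→2 c→8 d→1
  1='d' goto b→14  [P0 ends]
  2='b' goto b→26 d→3 e→20
  3='bd' goto b→4
  4='bdb' goto c→5
  5='bdbc' goto a→6
  6='bdbca' goto d→7
  7='bdbcad' goto ·  [P1 ends]
  8='c' goto c→16 d→9
  9='cd' goto c→10
  10='cdc' goto c→11
  11='cdcc' goto a→12
  12='cdcca' goto b→13
  13='cdccab' goto ·  [P2 ends]
  14='db' goto b→15
  15='dbb' goto ·  [P3 ends]
  16='cc' goto e→17
  17='cce' goto c→18
  18='ccec' goto b→19
  19='ccecb' goto ·  [P4 ends]
  20='be' goto d→21
  21='bed' goto b→22
  22='bedb' goto ·  [P5 ends]
  23='a' goto a→24
  24='aa' goto c→25
  25='aac' goto ·  [P6 ends]
  26='bb' goto ·  [P7 ends]

Failure links (BFS by depth):
  fail(1) 'd': from fail(0)=0 chase 'd': 0 ⇒ 0;  out={0}∪out(0)={0}
  fail(2) 'b': from fail(0)=0 chase 'b': 0 ⇒ 0;  out=∅∪out(0)=∅
  fail(8) 'c': from fail(0)=0 chase 'c': 0 ⇒ 0;  out=∅∪out(0)=∅
  fail(23) 'a': from fail(0)=0 chase 'a': 0 ⇒ 0;  out=∅∪out(0)=∅
  fail(3) 'bd': from fail(2)=0 chase 'd': 0 ⇒ 1;  out=∅∪out(1)={0}
  fail(9) 'cd': from fail(8)=0 chase 'd': 0 ⇒ 1;  out=∅∪out(1)={0}
  fail(14) 'db': from fail(1)=0 chase 'b': 0 ⇒ 2;  out=∅∪out(2)=∅
  fail(16) 'cc': from fail(8)=0 chase 'c': 0 ⇒ 8;  out=∅∪out(8)=∅
  fail(20) 'be': from fail(2)=0 chase 'e': 0 ⇒ 0;  out=∅∪out(0)=∅
  fail(24) 'aa': from fail(23)=0 chase 'a': 0 ⇒ 23;  out=∅∪out(23)=∅
  fail(26) 'bb': from fail(2)=0 chase 'b': 0 ⇒ 2;  out={7}∪out(2)={7}
  fail(4) 'bdb': from fail(3)=1 chase 'b': 1 ⇒ 14;  out=∅∪out(14)=∅
  fail(10) 'cdc': from fail(9)=1 chase 'c': 1→0 ⇒ 8;  out=∅∪out(8)=∅
  fail(15) 'dbb': from fail(14)=2 chase 'b': 2 ⇒ 26;  out={3}∪out(26)={3,7}
  fail(17) 'cce': from fail(16)=8 chase 'e': 8→0 ⇒ 0;  out=∅∪out(0)=∅
  fail(21) 'bed': from fail(20)=0 chase 'd': 0 ⇒ 1;  out=∅∪out(1)={0}
  fail(25) 'aac': from fail(24)=23 chase 'c': 23→0 ⇒ 8;  out={6}∪out(8)={6}
  fail(5) 'bdbc': from fail(4)=14 chase 'c': 14→2→0 ⇒ 8;  out=∅∪out(8)=∅
  fail(11) 'cdcc': from fail(10)=8 chase 'c': 8 ⇒ 16;  out=∅∪out(16)=∅
  fail(18) 'ccec': from fail(17)=0 chase 'c': 0 ⇒ 8;  out=∅∪out(8)=∅
  fail(22) 'bedb': from fail(21)=1 chase 'b': 1 ⇒ 14;  out={5}∪out(14)={5}
  fail(6) 'bdbca': from fail(5)=8 chase 'a': 8→0 ⇒ 23;  out=∅∪out(23)=∅
  fail(12) 'cdcca': from fail(11)=16 chase 'a': 16→8→0 ⇒ 23;  out=∅∪out(23)=∅
  fail(19) 'ccecb': from fail(18)=8 chase 'b': 8→0 ⇒ 2;  out={4}∪out(2)={4}
  fail(7) 'bdbcad': from fail(6)=23 chase 'd': 23→0 ⇒ 1;  out={1}∪out(1)={0,1}
  fail(13) 'cdccab': from fail(12)=23 chase 'b': 23→0 ⇒ 2;  out={2}∪out(2)={2}

Text stream:
pos 0 'c': at 8
pos 1 'b': at 2 (via fail)
pos 2 'b': at 26  → match P7@[1:2]
pos 3 'b': at 26 (via fail)  → match P7@[2:3]
pos 4 'e': at 20 (via fail)
pos 5 'e': at 0 (via fail)
pos 6 'e': at 0
pos 7 'd': at 1  → match P0@[7:7]
pos 8 'd': at 1 (via fail)  → match P0@[8:8]
pos 9 'b': at 14
pos 10 'b': at 15  → match P3@[8:10],P7@[9:10]
pos 11 'd': at 3 (via fail)  → match P0@[11:11]
pos 12 'b': at 4
pos 13 'b': at 15 (via fail)  → match P3@[11:13],P7@[12:13]
pos 14 'b': at 26 (via fail)  → match P7@[13:14]
pos 15 'a': at 23 (via fail)
pos 16 'b': at 2 (via fail)
pos 17 'a': at 23 (via fail)
pos 18 'c': at 8 (via fail)
pos 19 'a': at 23 (via fail)
pos 20 'a': at 24
pos 21 'c': at 25  → match P6@[19:21]
pos 22 'a': at 23 (via fail)
pos 23 'b': at 2 (via fail)
pos 24 'b': at 26  → match P7@[23:24]
pos 25 'c': at 8 (via fail)
pos 26 'c': at 16
pos 27 'e': at 17
pos 28 'c': at 18
pos 29 'b': at 19  → match P4@[25:29]
pos 30 'c': at 8 (via fail)
pos 31 'b': at 2 (via fail)
pos 32 'd': at 3  → match P0@[32:32]
pos 33 'b': at 4
pos 34 'c': at 5
pos 35 'a': at 6
pos 36 'd': at 7  → match P0@[36:36],P1@[31:36]
pos 37 'b': at 14 (via fail)
pos 38 'b': at 15  → match P3@[36:38],P7@[37:38]
pos 39 'd': at 3 (via fail)  → match P0@[39:39]
pos 40 'b': at 4
pos 41 'b': at 15 (via fail)  → match P3@[39:41],P7@[40:41]

All matches (sorted): [[2,7],[3,7],[7,0],[8,0],[10,3],[10,7],[11,0],[13,3],[13,7],[14,7],[21,6],[24,7],[29,4],[32,0],[36,0],[36,1],[38,3],[38,7],[39,0],[41,3],[41,7]]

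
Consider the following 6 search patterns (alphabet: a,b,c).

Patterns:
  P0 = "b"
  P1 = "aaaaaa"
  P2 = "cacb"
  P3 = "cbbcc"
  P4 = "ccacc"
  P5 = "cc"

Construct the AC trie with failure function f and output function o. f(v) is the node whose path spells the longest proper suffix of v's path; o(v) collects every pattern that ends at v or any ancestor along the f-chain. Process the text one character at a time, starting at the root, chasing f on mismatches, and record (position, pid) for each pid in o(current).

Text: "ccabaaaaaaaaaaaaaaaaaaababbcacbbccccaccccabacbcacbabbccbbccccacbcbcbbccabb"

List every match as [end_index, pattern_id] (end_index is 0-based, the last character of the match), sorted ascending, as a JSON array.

Build automaton:
Trie (insert patterns):
  n0 'ε': a→2 b→1 c→8
  n1 'b': ·  [P0 ends]
  n2 'a': a→3
  n3 'aa': a→4
  n4 'aaa': a→5
  n5 'aaaa': a→6
  n6 'aaaaa': a→7
  n7 'aaaaaa': ·  [P1 ends]
  n8 'c': a→9 b→12 c→16
  n9 'ca': c→10
  n10 'cac': b→11
  n11 'cacb': ·  [P2 ends]
  n12 'cb': b→13
  n13 'cbb': c→14
  n14 'cbbc': c→15
  n15 'cbbcc': ·  [P3 ends]
  n16 'cc': a→17  [P5 ends]
  n17 'cca': c→18
  n18 'ccac': c→19
  n19 'ccacc': ·  [P4 ends]

Failure links (BFS by depth):
  fail(1) 'b': from fail(0)=0 chase 'b': 0 ⇒ 0;  out={0}∪out(0)={0}
  fail(2) 'a': from fail(0)=0 chase 'a': 0 ⇒ 0;  out=∅∪out(0)=∅
  fail(8) 'c': from fail(0)=0 chase 'c': 0 ⇒ 0;  out=∅∪out(0)=∅
  fail(3) 'aa': from fail(2)=0 chase 'a': 0 ⇒ 2;  out=∅∪out(2)=∅
  fail(9) 'ca': from fail(8)=0 chase 'a': 0 ⇒ 2;  out=∅∪out(2)=∅
  fail(12) 'cb': from fail(8)=0 chase 'b': 0 ⇒ 1;  out=∅∪out(1)={0}
  fail(16) 'cc': from fail(8)=0 chase 'c': 0 ⇒ 8;  out={5}∪out(8)={5}
  fail(4) 'aaa': from fail(3)=2 chase 'a': 2 ⇒ 3;  out=∅∪out(3)=∅
  fail(10) 'cac': from fail(9)=2 chase 'c': 2→0 ⇒ 8;  out=∅∪out(8)=∅
  fail(13) 'cbb': from fail(12)=1 chase 'b': 1→0 ⇒ 1;  out=∅∪out(1)={0}
  fail(17) 'cca': from fail(16)=8 chase 'a': 8 ⇒ 9;  out=∅∪out(9)=∅
  fail(5) 'aaaa': from fail(4)=3 chase 'a': 3 ⇒ 4;  out=∅∪out(4)=∅
  fail(11) 'cacb': from fail(10)=8 chase 'b': 8 ⇒ 12;  out={2}∪out(12)={0,2}
  fail(14) 'cbbc': from fail(13)=1 chase 'c': 1→0 ⇒ 8;  out=∅∪out(8)=∅
  fail(18) 'ccac': from fail(17)=9 chase 'c': 9 ⇒ 10;  out=∅∪out(10)=∅
  fail(6) 'aaaaa': from fail(5)=4 chase 'a': 4 ⇒ 5;  out=∅∪out(5)=∅
  fail(15) 'cbbcc': from fail(14)=8 chase 'c': 8 ⇒ 16;  out={3}∪out(16)={3,5}
  fail(19) 'ccacc': from fail(18)=10 chase 'c': 10→8 ⇒ 16;  out={4}∪out(16)={4,5}
  fail(7) 'aaaaaa': from fail(6)=5 chase 'a': 5 ⇒ 6;  out={1}∪out(6)={1}

Scan:
[0] read 'c'  n0⇒n8
[1] read 'c'  n8⇒n16  → match P5@[0:1]
[2] read 'a'  n16⇒n17
[3] read 'b'  n17⇒n1 ·f  → match P0@[3:3]
[4] read 'a'  n1⇒n2 ·f
[5] read 'a'  n2⇒n3
[6] read 'a'  n3⇒n4
[7] read 'a'  n4⇒n5
[8] read 'a'  n5⇒n6
[9] read 'a'  n6⇒n7  → match P1@[4:9]
[10] read 'a'  n7⇒n7 ·f  → match P1@[5:10]
[11] read 'a'  n7⇒n7 ·f  → match P1@[6:11]
[12] read 'a'  n7⇒n7 ·f  → match P1@[7:12]
[13] read 'a'  n7⇒n7 ·f  → match P1@[8:13]
[14] read 'a'  n7⇒n7 ·f  → match P1@[9:14]
[15] read 'a'  n7⇒n7 ·f  → match P1@[10:15]
[16] read 'a'  n7⇒n7 ·f  → match P1@[11:16]
[17] read 'a'  n7⇒n7 ·f  → match P1@[12:17]
[18] read 'a'  n7⇒n7 ·f  → match P1@[13:18]
[19] read 'a'  n7⇒n7 ·f  → match P1@[14:19]
[20] read 'a'  n7⇒n7 ·f  → match P1@[15:20]
[21] read 'a'  n7⇒n7 ·f  → match P1@[16:21]
[22] read 'a'  n7⇒n7 ·f  → match P1@[17:22]
[23] read 'b'  n7⇒n1 ·f  → match P0@[23:23]
[24] read 'a'  n1⇒n2 ·f
[25] read 'b'  n2⇒n1 ·f  → match P0@[25:25]
[26] read 'b'  n1⇒n1 ·f  → match P0@[26:26]
[27] read 'c'  n1⇒n8 ·f
[28] read 'a'  n8⇒n9
[29] read 'c'  n9⇒n10
[30] read 'b'  n10⇒n11  → match P0@[30:30],P2@[27:30]
[31] read 'b'  n11⇒n13 ·f  → match P0@[31:31]
[32] read 'c'  n13⇒n14
[33] read 'c'  n14⇒n15  → match P3@[29:33],P5@[32:33]
[34] read 'c'  n15⇒n16 ·f  → match P5@[33:34]
[35] read 'c'  n16⇒n16 ·f  → match P5@[34:35]
[36] read 'a'  n16⇒n17
[37] read 'c'  n17⇒n18
[38] read 'c'  n18⇒n19  → match P4@[34:38],P5@[37:38]
[39] read 'c'  n19⇒n16 ·f  → match P5@[38:39]
[40] read 'c'  n16⇒n16 ·f  → match P5@[39:40]
[41] read 'a'  n16⇒n17
[42] read 'b'  n17⇒n1 ·f  → match P0@[42:42]
[43] read 'a'  n1⇒n2 ·f
[44] read 'c'  n2⇒n8 ·f
[45] read 'b'  n8⇒n12  → match P0@[45:45]
[46] read 'c'  n12⇒n8 ·f
[47] read 'a'  n8⇒n9
[48] read 'c'  n9⇒n10
[49] read 'b'  n10⇒n11  → match P0@[49:49],P2@[46:49]
[50] read 'a'  n11⇒n2 ·f
[51] read 'b'  n2⇒n1 ·f  → match P0@[51:51]
[52] read 'b'  n1⇒n1 ·f  → match P0@[52:52]
[53] read 'c'  n1⇒n8 ·f
[54] read 'c'  n8⇒n16  → match P5@[53:54]
[55] read 'b'  n16⇒n12 ·f  → match P0@[55:55]
[56] read 'b'  n12⇒n13  → match P0@[56:56]
[57] read 'c'  n13⇒n14
[58] read 'c'  n14⇒n15  → match P3@[54:58],P5@[57:58]
[59] read 'c'  n15⇒n16 ·f  → match P5@[58:59]
[60] read 'c'  n16⇒n16 ·f  → match P5@[59:60]
[61] read 'a'  n16⇒n17
[62] read 'c'  n17⇒n18
[63] read 'b'  n18⇒n11 ·f  → match P0@[63:63],P2@[60:63]
[64] read 'c'  n11⇒n8 ·f
[65] read 'b'  n8⇒n12  → match P0@[65:65]
[66] read 'c'  n12⇒n8 ·f
[67] read 'b'  n8⇒n12  → match P0@[67:67]
[68] read 'b'  n12⇒n13  → match P0@[68:68]
[69] read 'c'  n13⇒n14
[70] read 'c'  n14⇒n15  → match P3@[66:70],P5@[69:70]
[71] read 'a'  n15⇒n17 ·f
[72] read 'b'  n17⇒n1 ·f  → match P0@[72:72]
[73] read 'b'  n1⇒n1 ·f  → match P0@[73:73]

All matches (sorted): [[1,5],[3,0],[9,1],[10,1],[11,1],[12,1],[13,1],[14,1],[15,1],[16,1],[17,1],[18,1],[19,1],[20,1],[21,1],[22,1],[23,0],[25,0],[26,0],[30,0],[30,2],[31,0],[33,3],[33,5],[34,5],[35,5],[38,4],[38,5],[39,5],[40,5],[42,0],[45,0],[49,0],[49,2],[51,0],[52,0],[54,5],[55,0],[56,0],[58,3],[58,5],[59,5],[60,5],[63,0],[63,2],[65,0],[67,0],[68,0],[70,3],[70,5],[72,0],[73,0]]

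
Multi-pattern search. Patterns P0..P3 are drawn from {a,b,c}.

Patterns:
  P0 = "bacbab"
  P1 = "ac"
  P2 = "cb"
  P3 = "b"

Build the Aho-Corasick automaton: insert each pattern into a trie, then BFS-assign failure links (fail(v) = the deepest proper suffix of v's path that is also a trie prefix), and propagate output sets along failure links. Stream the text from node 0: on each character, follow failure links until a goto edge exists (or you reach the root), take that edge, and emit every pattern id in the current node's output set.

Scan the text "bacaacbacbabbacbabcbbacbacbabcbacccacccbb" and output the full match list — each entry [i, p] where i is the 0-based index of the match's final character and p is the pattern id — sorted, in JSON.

Build:
Trie (insert patterns):
  0='ε' goto a→7 b→1 c→9
  1='b' goto a→2  ←P3
  2='ba' goto c→3
  3='bac' goto b→4
  4='bacb' goto a→5
  5='bacba' goto b→6
  6='bacbab' goto ·  ←P0
  7='a' goto c→8
  8='ac' goto ·  ←P1
  9='c' goto b→10
  10='cb' goto ·  ←P2

BFS fail/out derivation:
  fail(1) 'b': from fail(0)=0 chase 'b': 0 ⇒ 0;  out={3}∪out(0)={3}
  fail(7) 'a': from fail(0)=0 chase 'a': 0 ⇒ 0;  out=∅∪out(0)=∅
  fail(9) 'c': from fail(0)=0 chase 'c': 0 ⇒ 0;  out=∅∪out(0)=∅
  fail(2) 'ba': from fail(1)=0 chase 'a': 0 ⇒ 7;  out=∅∪out(7)=∅
  fail(8) 'ac': from fail(7)=0 chase 'c': 0 ⇒ 9;  out={1}∪out(9)={1}
  fail(10) 'cb': from fail(9)=0 chase 'b': 0 ⇒ 1;  out={2}∪out(1)={2,3}
  fail(3) 'bac': from fail(2)=7 chase 'c': 7 ⇒ 8;  out=∅∪out(8)={1}
  fail(4) 'bacb': from fail(3)=8 chase 'b': 8→9 ⇒ 10;  out=∅∪out(10)={2,3}
  fail(5) 'bacba': from fail(4)=10 chase 'a': 10→1 ⇒ 2;  out=∅∪out(2)=∅
  fail(6) 'bacbab': from fail(5)=2 chase 'b': 2→7→0 ⇒ 1;  out={0}∪out(1)={0,3}

Scan:
[0] read 'b'  n0⇒n1  ** P3@[0:0]
[1] read 'a'  n1⇒n2
[2] read 'c'  n2⇒n3  ** P1@[1:2]
[3] read 'a'  n3⇒n7 (via fail)
[4] read 'a'  n7⇒n7 (via fail)
[5] read 'c'  n7⇒n8  ** P1@[4:5]
[6] read 'b'  n8⇒n10 (via fail)  ** P2@[5:6],P3@[6:6]
[7] read 'a'  n10⇒n2 (via fail)
[8] read 'c'  n2⇒n3  ** P1@[7:8]
[9] read 'b'  n3⇒n4  ** P2@[8:9],P3@[9:9]
[10] read 'a'  n4⇒n5
[11] read 'b'  n5⇒n6  ** P0@[6:11],P3@[11:11]
[12] read 'b'  n6⇒n1 (via fail)  ** P3@[12:12]
[13] read 'a'  n1⇒n2
[14] read 'c'  n2⇒n3  ** P1@[13:14]
[15] read 'b'  n3⇒n4  ** P2@[14:15],P3@[15:15]
[16] read 'a'  n4⇒n5
[17] read 'b'  n5⇒n6  ** P0@[12:17],P3@[17:17]
[18] read 'c'  n6⇒n9 (via fail)
[19] read 'b'  n9⇒n10  ** P2@[18:19],P3@[19:19]
[20] read 'b'  n10⇒n1 (via fail)  ** P3@[20:20]
[21] read 'a'  n1⇒n2
[22] read 'c'  n2⇒n3  ** P1@[21:22]
[23] read 'b'  n3⇒n4  ** P2@[22:23],P3@[23:23]
[24] read 'a'  n4⇒n5
[25] read 'c'  n5⇒n3 (via fail)  ** P1@[24:25]
[26] read 'b'  n3⇒n4  ** P2@[25:26],P3@[26:26]
[27] read 'a'  n4⇒n5
[28] read 'b'  n5⇒n6  ** P0@[23:28],P3@[28:28]
[29] read 'c'  n6⇒n9 (via fail)
[30] read 'b'  n9⇒n10  ** P2@[29:30],P3@[30:30]
[31] read 'a'  n10⇒n2 (via fail)
[32] read 'c'  n2⇒n3  ** P1@[31:32]
[33] read 'c'  n3⇒n9 (via fail)
[34] read 'c'  n9⇒n9 (via fail)
[35] read 'a'  n9⇒n7 (via fail)
[36] read 'c'  n7⇒n8  ** P1@[35:36]
[37] read 'c'  n8⇒n9 (via fail)
[38] read 'c'  n9⇒n9 (via fail)
[39] read 'b'  n9⇒n10  ** P2@[38:39],P3@[39:39]
[40] read 'b'  n10⇒n1 (via fail)  ** P3@[40:40]

Matches: [[0,3],[2,1],[5,1],[6,2],[6,3],[8,1],[9,2],[9,3],[11,0],[11,3],[12,3],[14,1],[15,2],[15,3],[17,0],[17,3],[19,2],[19,3],[20,3],[22,1],[23,2],[23,3],[25,1],[26,2],[26,3],[28,0],[28,3],[30,2],[30,3],[32,1],[36,1],[39,2],[39,3],[40,3]]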